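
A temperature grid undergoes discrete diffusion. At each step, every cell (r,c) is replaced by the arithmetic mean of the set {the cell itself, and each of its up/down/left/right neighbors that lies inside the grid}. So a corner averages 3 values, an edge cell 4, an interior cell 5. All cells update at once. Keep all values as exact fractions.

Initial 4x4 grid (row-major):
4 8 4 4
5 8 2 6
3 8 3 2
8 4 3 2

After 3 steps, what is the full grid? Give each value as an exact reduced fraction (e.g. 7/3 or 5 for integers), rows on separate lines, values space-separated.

After step 1:
  17/3 6 9/2 14/3
  5 31/5 23/5 7/2
  6 26/5 18/5 13/4
  5 23/4 3 7/3
After step 2:
  50/9 671/120 593/120 38/9
  343/60 27/5 112/25 961/240
  53/10 107/20 393/100 761/240
  67/12 379/80 881/240 103/36
After step 3:
  6071/1080 967/180 1082/225 9481/2160
  791/144 15923/3000 27307/6000 28579/7200
  439/80 9887/2000 12361/3000 25139/7200
  3749/720 2321/480 27359/7200 3493/1080

Answer: 6071/1080 967/180 1082/225 9481/2160
791/144 15923/3000 27307/6000 28579/7200
439/80 9887/2000 12361/3000 25139/7200
3749/720 2321/480 27359/7200 3493/1080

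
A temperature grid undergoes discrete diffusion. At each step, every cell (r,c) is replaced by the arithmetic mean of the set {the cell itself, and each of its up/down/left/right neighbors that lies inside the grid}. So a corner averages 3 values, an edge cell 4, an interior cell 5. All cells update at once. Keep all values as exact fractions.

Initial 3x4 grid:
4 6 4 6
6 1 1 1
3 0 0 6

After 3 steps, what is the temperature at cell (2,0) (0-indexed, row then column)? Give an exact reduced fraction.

Answer: 1991/720

Derivation:
Step 1: cell (2,0) = 3
Step 2: cell (2,0) = 5/2
Step 3: cell (2,0) = 1991/720
Full grid after step 3:
  4279/1080 6293/1800 12461/3600 3527/1080
  23117/7200 18071/6000 5137/2000 7079/2400
  1991/720 5249/2400 16247/7200 4949/2160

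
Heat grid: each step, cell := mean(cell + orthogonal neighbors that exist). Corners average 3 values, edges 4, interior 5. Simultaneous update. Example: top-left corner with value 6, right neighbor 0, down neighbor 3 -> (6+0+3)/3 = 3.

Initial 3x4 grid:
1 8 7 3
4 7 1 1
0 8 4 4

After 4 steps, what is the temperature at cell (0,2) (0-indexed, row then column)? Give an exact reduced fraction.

Answer: 456011/108000

Derivation:
Step 1: cell (0,2) = 19/4
Step 2: cell (0,2) = 109/24
Step 3: cell (0,2) = 7819/1800
Step 4: cell (0,2) = 456011/108000
Full grid after step 4:
  9118/2025 489391/108000 456011/108000 503267/129600
  477181/108000 394303/90000 1478837/360000 3214783/864000
  23123/5400 51349/12000 142837/36000 52763/14400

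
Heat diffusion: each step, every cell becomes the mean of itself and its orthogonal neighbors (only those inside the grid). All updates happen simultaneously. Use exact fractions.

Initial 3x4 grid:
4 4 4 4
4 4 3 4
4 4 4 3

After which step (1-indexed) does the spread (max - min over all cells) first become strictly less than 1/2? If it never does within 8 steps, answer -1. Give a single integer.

Answer: 2

Derivation:
Step 1: max=4, min=7/2, spread=1/2
Step 2: max=4, min=32/9, spread=4/9
  -> spread < 1/2 first at step 2
Step 3: max=1587/400, min=26491/7200, spread=83/288
Step 4: max=28409/7200, min=238831/64800, spread=337/1296
Step 5: max=1880449/480000, min=14491979/3888000, spread=7396579/38880000
Step 6: max=50616727/12960000, min=872817961/233280000, spread=61253/373248
Step 7: max=3024121943/777600000, min=52637658599/13996800000, spread=14372291/111974400
Step 8: max=180988507837/46656000000, min=3167497427941/839808000000, spread=144473141/1343692800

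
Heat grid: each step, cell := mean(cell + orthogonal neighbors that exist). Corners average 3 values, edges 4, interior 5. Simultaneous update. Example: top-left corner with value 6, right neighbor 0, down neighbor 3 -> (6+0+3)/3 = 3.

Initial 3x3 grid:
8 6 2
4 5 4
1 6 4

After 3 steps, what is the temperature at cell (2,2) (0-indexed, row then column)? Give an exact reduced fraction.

Answer: 1847/432

Derivation:
Step 1: cell (2,2) = 14/3
Step 2: cell (2,2) = 149/36
Step 3: cell (2,2) = 1847/432
Full grid after step 3:
  725/144 919/192 55/12
  1339/288 553/120 2495/576
  949/216 613/144 1847/432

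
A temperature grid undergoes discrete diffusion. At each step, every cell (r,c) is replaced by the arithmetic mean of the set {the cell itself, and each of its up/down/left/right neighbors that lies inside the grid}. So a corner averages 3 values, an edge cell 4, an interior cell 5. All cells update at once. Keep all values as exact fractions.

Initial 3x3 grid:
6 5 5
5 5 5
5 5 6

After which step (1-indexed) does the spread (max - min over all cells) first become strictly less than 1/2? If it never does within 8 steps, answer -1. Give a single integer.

Answer: 1

Derivation:
Step 1: max=16/3, min=5, spread=1/3
  -> spread < 1/2 first at step 1
Step 2: max=95/18, min=247/48, spread=19/144
Step 3: max=14969/2880, min=371/72, spread=43/960
Step 4: max=67327/12960, min=894103/172800, spread=10771/518400
Step 5: max=53761241/10368000, min=1341883/259200, spread=85921/10368000
Step 6: max=241860703/46656000, min=3222483127/622080000, spread=6978739/1866240000
Step 7: max=193438800569/37324800000, min=20143255007/3888000000, spread=317762509/186624000000
Step 8: max=1208913062929/233280000000, min=11603820105943/2239488000000, spread=8726490877/11197440000000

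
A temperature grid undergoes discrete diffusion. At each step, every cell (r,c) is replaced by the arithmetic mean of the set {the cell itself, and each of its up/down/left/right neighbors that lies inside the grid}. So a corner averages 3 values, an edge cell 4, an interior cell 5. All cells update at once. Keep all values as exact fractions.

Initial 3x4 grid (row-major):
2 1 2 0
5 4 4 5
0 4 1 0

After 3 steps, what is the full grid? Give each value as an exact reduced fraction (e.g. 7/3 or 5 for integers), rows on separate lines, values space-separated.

After step 1:
  8/3 9/4 7/4 7/3
  11/4 18/5 16/5 9/4
  3 9/4 9/4 2
After step 2:
  23/9 77/30 143/60 19/9
  721/240 281/100 261/100 587/240
  8/3 111/40 97/40 13/6
After step 3:
  5851/2160 2321/900 544/225 4997/2160
  39731/14400 16519/6000 15209/6000 33601/14400
  2027/720 3203/1200 2993/1200 563/240

Answer: 5851/2160 2321/900 544/225 4997/2160
39731/14400 16519/6000 15209/6000 33601/14400
2027/720 3203/1200 2993/1200 563/240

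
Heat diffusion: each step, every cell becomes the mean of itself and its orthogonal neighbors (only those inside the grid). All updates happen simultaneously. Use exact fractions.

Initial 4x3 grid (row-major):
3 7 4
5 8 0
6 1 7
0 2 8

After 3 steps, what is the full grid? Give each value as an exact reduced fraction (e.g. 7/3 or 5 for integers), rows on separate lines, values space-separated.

After step 1:
  5 11/2 11/3
  11/2 21/5 19/4
  3 24/5 4
  8/3 11/4 17/3
After step 2:
  16/3 551/120 167/36
  177/40 99/20 997/240
  479/120 15/4 1153/240
  101/36 953/240 149/36
After step 3:
  287/60 1405/288 9637/2160
  187/40 5249/1200 6677/1440
  539/144 322/75 1213/288
  7753/2160 10559/2880 4649/1080

Answer: 287/60 1405/288 9637/2160
187/40 5249/1200 6677/1440
539/144 322/75 1213/288
7753/2160 10559/2880 4649/1080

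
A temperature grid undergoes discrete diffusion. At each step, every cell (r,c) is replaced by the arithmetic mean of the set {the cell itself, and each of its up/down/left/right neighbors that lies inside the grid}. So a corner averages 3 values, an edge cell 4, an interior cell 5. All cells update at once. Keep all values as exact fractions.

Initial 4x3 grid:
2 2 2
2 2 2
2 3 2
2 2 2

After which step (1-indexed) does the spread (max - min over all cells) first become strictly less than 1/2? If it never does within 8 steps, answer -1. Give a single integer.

Answer: 1

Derivation:
Step 1: max=9/4, min=2, spread=1/4
  -> spread < 1/2 first at step 1
Step 2: max=223/100, min=2, spread=23/100
Step 3: max=10411/4800, min=813/400, spread=131/960
Step 4: max=92951/43200, min=14791/7200, spread=841/8640
Step 5: max=37102051/17280000, min=2973373/1440000, spread=56863/691200
Step 6: max=332574341/155520000, min=26909543/12960000, spread=386393/6220800
Step 7: max=132809723131/62208000000, min=10788358813/5184000000, spread=26795339/497664000
Step 8: max=7948775714129/3732480000000, min=649166149667/311040000000, spread=254051069/5971968000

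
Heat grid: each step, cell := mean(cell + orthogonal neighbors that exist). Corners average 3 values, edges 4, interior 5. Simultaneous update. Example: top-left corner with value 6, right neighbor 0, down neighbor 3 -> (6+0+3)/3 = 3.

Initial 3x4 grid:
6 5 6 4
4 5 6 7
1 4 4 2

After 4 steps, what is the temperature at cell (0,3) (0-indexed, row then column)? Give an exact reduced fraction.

Answer: 662903/129600

Derivation:
Step 1: cell (0,3) = 17/3
Step 2: cell (0,3) = 47/9
Step 3: cell (0,3) = 5693/1080
Step 4: cell (0,3) = 662903/129600
Full grid after step 4:
  101273/21600 116957/24000 1101493/216000 662903/129600
  78359/18000 274553/60000 573031/120000 1415759/288000
  14683/3600 75749/18000 121171/27000 598153/129600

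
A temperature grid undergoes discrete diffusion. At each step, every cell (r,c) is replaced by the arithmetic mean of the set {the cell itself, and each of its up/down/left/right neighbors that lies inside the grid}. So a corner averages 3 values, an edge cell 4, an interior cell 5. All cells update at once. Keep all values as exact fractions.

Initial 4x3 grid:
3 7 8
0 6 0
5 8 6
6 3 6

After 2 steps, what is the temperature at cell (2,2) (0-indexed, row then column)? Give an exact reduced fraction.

Answer: 103/20

Derivation:
Step 1: cell (2,2) = 5
Step 2: cell (2,2) = 103/20
Full grid after step 2:
  77/18 139/30 16/3
  947/240 243/50 24/5
  1111/240 253/50 103/20
  91/18 1261/240 21/4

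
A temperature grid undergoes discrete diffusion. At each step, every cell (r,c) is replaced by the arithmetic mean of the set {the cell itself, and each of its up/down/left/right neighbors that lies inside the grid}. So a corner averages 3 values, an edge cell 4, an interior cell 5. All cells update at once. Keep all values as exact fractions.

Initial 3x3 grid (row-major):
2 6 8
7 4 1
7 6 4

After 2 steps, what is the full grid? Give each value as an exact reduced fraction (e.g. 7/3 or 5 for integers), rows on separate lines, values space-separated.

After step 1:
  5 5 5
  5 24/5 17/4
  20/3 21/4 11/3
After step 2:
  5 99/20 19/4
  161/30 243/50 1063/240
  203/36 1223/240 79/18

Answer: 5 99/20 19/4
161/30 243/50 1063/240
203/36 1223/240 79/18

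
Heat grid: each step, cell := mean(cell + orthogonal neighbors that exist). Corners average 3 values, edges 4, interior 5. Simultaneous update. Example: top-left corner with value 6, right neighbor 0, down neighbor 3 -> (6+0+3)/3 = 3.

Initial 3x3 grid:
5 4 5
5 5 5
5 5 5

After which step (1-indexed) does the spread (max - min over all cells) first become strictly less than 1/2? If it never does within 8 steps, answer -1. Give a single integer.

Answer: 1

Derivation:
Step 1: max=5, min=14/3, spread=1/3
  -> spread < 1/2 first at step 1
Step 2: max=5, min=1133/240, spread=67/240
Step 3: max=993/200, min=10363/2160, spread=1807/10800
Step 4: max=26639/5400, min=4162037/864000, spread=33401/288000
Step 5: max=2656609/540000, min=37650067/7776000, spread=3025513/38880000
Step 6: max=141244051/28800000, min=15087073133/3110400000, spread=53531/995328
Step 7: max=38088883949/7776000000, min=907087074151/186624000000, spread=450953/11943936
Step 8: max=4564591389481/933120000000, min=54478296439397/11197440000000, spread=3799043/143327232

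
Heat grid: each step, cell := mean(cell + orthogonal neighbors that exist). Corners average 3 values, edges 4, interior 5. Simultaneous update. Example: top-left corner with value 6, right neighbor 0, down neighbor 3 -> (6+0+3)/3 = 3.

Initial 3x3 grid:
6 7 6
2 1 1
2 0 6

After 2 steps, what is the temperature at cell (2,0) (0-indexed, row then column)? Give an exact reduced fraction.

Answer: 19/9

Derivation:
Step 1: cell (2,0) = 4/3
Step 2: cell (2,0) = 19/9
Full grid after step 2:
  17/4 253/60 79/18
  677/240 157/50 127/40
  19/9 487/240 97/36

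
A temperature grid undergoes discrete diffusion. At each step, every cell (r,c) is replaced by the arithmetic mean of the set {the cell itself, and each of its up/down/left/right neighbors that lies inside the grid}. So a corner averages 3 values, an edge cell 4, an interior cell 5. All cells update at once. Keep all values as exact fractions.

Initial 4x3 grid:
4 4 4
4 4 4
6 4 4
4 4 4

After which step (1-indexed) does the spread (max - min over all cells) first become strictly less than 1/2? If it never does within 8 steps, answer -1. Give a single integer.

Step 1: max=14/3, min=4, spread=2/3
Step 2: max=271/60, min=4, spread=31/60
Step 3: max=2371/540, min=4, spread=211/540
  -> spread < 1/2 first at step 3
Step 4: max=232897/54000, min=3647/900, spread=14077/54000
Step 5: max=2084407/486000, min=219683/54000, spread=5363/24300
Step 6: max=62060809/14580000, min=122869/30000, spread=93859/583200
Step 7: max=3709474481/874800000, min=199736467/48600000, spread=4568723/34992000
Step 8: max=221732435629/52488000000, min=6013618889/1458000000, spread=8387449/83980800

Answer: 3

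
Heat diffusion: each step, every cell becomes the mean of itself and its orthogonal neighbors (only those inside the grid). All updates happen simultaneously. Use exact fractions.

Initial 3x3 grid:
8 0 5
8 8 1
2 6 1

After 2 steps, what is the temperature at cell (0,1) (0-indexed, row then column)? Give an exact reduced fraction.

Step 1: cell (0,1) = 21/4
Step 2: cell (0,1) = 1031/240
Full grid after step 2:
  205/36 1031/240 11/3
  653/120 487/100 781/240
  193/36 337/80 32/9

Answer: 1031/240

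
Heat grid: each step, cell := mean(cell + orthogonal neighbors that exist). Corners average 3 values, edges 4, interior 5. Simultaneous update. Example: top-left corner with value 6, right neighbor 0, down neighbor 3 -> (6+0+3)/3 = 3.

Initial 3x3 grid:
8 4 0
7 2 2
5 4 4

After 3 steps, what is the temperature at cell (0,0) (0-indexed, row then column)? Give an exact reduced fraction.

Answer: 2567/540

Derivation:
Step 1: cell (0,0) = 19/3
Step 2: cell (0,0) = 46/9
Step 3: cell (0,0) = 2567/540
Full grid after step 3:
  2567/540 27413/7200 1103/360
  34063/7200 7879/2000 10819/3600
  10193/2160 56351/14400 7103/2160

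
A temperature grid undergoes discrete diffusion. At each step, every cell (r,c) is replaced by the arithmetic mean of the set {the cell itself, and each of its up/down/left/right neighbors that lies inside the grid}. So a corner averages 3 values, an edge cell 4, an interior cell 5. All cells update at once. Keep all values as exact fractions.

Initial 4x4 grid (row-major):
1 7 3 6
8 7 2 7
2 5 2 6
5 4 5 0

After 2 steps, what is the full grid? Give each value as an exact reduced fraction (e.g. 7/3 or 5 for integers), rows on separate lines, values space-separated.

Answer: 43/9 151/30 139/30 181/36
619/120 23/5 19/4 139/30
103/24 471/100 187/50 25/6
161/36 91/24 91/24 61/18

Derivation:
After step 1:
  16/3 9/2 9/2 16/3
  9/2 29/5 21/5 21/4
  5 4 4 15/4
  11/3 19/4 11/4 11/3
After step 2:
  43/9 151/30 139/30 181/36
  619/120 23/5 19/4 139/30
  103/24 471/100 187/50 25/6
  161/36 91/24 91/24 61/18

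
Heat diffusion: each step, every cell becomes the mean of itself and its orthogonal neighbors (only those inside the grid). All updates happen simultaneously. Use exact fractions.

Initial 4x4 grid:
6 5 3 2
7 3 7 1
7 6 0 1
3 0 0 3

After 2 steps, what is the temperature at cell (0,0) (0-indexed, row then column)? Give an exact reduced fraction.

Step 1: cell (0,0) = 6
Step 2: cell (0,0) = 16/3
Full grid after step 2:
  16/3 201/40 133/40 3
  231/40 108/25 91/25 11/5
  541/120 98/25 54/25 61/30
  34/9 143/60 107/60 10/9

Answer: 16/3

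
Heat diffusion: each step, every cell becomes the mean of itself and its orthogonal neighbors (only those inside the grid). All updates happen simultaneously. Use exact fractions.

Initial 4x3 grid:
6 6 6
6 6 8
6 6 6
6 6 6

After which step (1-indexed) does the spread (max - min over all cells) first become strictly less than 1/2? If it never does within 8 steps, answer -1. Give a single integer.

Step 1: max=20/3, min=6, spread=2/3
Step 2: max=391/60, min=6, spread=31/60
Step 3: max=3451/540, min=6, spread=211/540
  -> spread < 1/2 first at step 3
Step 4: max=340897/54000, min=5447/900, spread=14077/54000
Step 5: max=3056407/486000, min=327683/54000, spread=5363/24300
Step 6: max=91220809/14580000, min=182869/30000, spread=93859/583200
Step 7: max=5459074481/874800000, min=296936467/48600000, spread=4568723/34992000
Step 8: max=326708435629/52488000000, min=8929618889/1458000000, spread=8387449/83980800

Answer: 3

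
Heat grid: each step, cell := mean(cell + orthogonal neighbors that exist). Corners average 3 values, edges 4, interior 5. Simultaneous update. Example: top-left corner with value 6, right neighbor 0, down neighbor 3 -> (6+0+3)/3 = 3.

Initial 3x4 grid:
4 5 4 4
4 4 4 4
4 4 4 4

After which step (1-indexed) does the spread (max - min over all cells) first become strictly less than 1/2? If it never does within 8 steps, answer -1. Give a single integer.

Step 1: max=13/3, min=4, spread=1/3
  -> spread < 1/2 first at step 1
Step 2: max=511/120, min=4, spread=31/120
Step 3: max=4531/1080, min=4, spread=211/1080
Step 4: max=448897/108000, min=7247/1800, spread=14077/108000
Step 5: max=4028407/972000, min=435683/108000, spread=5363/48600
Step 6: max=120380809/29160000, min=242869/60000, spread=93859/1166400
Step 7: max=7208674481/1749600000, min=394136467/97200000, spread=4568723/69984000
Step 8: max=431684435629/104976000000, min=11845618889/2916000000, spread=8387449/167961600

Answer: 1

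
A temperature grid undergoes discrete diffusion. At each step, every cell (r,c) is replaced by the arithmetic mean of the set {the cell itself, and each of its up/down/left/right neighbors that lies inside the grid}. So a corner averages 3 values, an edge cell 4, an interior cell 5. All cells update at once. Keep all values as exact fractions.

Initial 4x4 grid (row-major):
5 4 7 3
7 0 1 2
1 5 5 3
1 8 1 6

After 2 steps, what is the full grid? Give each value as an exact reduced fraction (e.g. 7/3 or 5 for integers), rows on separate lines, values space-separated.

After step 1:
  16/3 4 15/4 4
  13/4 17/5 3 9/4
  7/2 19/5 3 4
  10/3 15/4 5 10/3
After step 2:
  151/36 989/240 59/16 10/3
  929/240 349/100 77/25 53/16
  833/240 349/100 94/25 151/48
  127/36 953/240 181/48 37/9

Answer: 151/36 989/240 59/16 10/3
929/240 349/100 77/25 53/16
833/240 349/100 94/25 151/48
127/36 953/240 181/48 37/9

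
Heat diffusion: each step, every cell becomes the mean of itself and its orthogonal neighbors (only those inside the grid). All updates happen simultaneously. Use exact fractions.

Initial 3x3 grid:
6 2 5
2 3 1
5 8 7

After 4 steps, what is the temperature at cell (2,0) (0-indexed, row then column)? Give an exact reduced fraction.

Answer: 64661/14400

Derivation:
Step 1: cell (2,0) = 5
Step 2: cell (2,0) = 59/12
Step 3: cell (2,0) = 3269/720
Step 4: cell (2,0) = 64661/14400
Full grid after step 4:
  31189/8100 8387/2250 123131/32400
  884777/216000 1496071/360000 9137/2250
  64661/14400 3850733/864000 580249/129600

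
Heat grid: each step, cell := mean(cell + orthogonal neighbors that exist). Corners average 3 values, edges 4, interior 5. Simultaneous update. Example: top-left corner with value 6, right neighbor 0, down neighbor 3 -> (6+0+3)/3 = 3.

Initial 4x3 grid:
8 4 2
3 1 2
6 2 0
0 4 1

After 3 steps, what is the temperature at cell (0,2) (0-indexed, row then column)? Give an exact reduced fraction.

Step 1: cell (0,2) = 8/3
Step 2: cell (0,2) = 23/9
Step 3: cell (0,2) = 5689/2160
Full grid after step 3:
  173/45 1919/576 5689/2160
  571/160 1687/600 1627/720
  4219/1440 99/40 82/45
  371/135 2077/960 4021/2160

Answer: 5689/2160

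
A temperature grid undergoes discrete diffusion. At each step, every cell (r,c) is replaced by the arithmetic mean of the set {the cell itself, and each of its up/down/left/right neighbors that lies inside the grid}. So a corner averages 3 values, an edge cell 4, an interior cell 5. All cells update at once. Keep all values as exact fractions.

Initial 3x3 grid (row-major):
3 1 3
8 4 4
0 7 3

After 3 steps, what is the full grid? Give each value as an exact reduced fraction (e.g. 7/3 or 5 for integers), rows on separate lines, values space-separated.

Answer: 1373/360 49271/14400 7513/2160
18757/4800 12001/3000 25973/7200
1037/240 29023/7200 553/135

Derivation:
After step 1:
  4 11/4 8/3
  15/4 24/5 7/2
  5 7/2 14/3
After step 2:
  7/2 853/240 107/36
  351/80 183/50 469/120
  49/12 539/120 35/9
After step 3:
  1373/360 49271/14400 7513/2160
  18757/4800 12001/3000 25973/7200
  1037/240 29023/7200 553/135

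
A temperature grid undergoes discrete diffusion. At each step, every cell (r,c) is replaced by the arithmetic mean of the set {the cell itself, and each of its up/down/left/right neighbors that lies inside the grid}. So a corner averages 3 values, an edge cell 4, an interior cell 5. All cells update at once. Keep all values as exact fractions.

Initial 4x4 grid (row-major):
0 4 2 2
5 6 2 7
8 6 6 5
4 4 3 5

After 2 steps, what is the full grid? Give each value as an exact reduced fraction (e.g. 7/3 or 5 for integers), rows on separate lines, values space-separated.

Answer: 43/12 131/40 413/120 61/18
181/40 459/100 201/50 1081/240
131/24 5 101/20 1109/240
46/9 241/48 1049/240 175/36

Derivation:
After step 1:
  3 3 5/2 11/3
  19/4 23/5 23/5 4
  23/4 6 22/5 23/4
  16/3 17/4 9/2 13/3
After step 2:
  43/12 131/40 413/120 61/18
  181/40 459/100 201/50 1081/240
  131/24 5 101/20 1109/240
  46/9 241/48 1049/240 175/36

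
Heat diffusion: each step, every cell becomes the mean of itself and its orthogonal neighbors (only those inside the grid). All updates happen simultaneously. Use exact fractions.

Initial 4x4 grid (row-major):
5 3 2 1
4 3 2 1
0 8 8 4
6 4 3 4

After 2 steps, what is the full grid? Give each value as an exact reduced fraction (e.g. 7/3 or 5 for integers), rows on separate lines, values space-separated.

Answer: 41/12 53/16 587/240 16/9
31/8 361/100 81/25 647/240
463/120 467/100 109/25 179/48
157/36 269/60 14/3 38/9

Derivation:
After step 1:
  4 13/4 2 4/3
  3 4 16/5 2
  9/2 23/5 5 17/4
  10/3 21/4 19/4 11/3
After step 2:
  41/12 53/16 587/240 16/9
  31/8 361/100 81/25 647/240
  463/120 467/100 109/25 179/48
  157/36 269/60 14/3 38/9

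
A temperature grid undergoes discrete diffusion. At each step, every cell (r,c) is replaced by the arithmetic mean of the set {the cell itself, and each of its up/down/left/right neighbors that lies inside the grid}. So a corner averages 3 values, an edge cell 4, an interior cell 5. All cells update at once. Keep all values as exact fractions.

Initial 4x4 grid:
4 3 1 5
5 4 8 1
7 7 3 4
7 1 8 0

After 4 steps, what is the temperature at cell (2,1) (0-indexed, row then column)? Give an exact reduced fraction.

Answer: 19713/4000

Derivation:
Step 1: cell (2,1) = 22/5
Step 2: cell (2,1) = 561/100
Step 3: cell (2,1) = 9349/2000
Step 4: cell (2,1) = 19713/4000
Full grid after step 4:
  31313/7200 308111/72000 810053/216000 241553/64800
  19377/4000 262217/60000 151351/36000 391999/108000
  59911/12000 19713/4000 49291/12000 143089/36000
  37847/7200 113927/24000 35317/8000 27407/7200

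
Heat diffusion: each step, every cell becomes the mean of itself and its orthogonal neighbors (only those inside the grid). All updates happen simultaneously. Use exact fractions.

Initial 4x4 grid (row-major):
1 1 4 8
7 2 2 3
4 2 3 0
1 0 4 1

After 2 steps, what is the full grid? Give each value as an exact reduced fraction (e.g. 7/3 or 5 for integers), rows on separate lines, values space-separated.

After step 1:
  3 2 15/4 5
  7/2 14/5 14/5 13/4
  7/2 11/5 11/5 7/4
  5/3 7/4 2 5/3
After step 2:
  17/6 231/80 271/80 4
  16/5 133/50 74/25 16/5
  163/60 249/100 219/100 133/60
  83/36 457/240 457/240 65/36

Answer: 17/6 231/80 271/80 4
16/5 133/50 74/25 16/5
163/60 249/100 219/100 133/60
83/36 457/240 457/240 65/36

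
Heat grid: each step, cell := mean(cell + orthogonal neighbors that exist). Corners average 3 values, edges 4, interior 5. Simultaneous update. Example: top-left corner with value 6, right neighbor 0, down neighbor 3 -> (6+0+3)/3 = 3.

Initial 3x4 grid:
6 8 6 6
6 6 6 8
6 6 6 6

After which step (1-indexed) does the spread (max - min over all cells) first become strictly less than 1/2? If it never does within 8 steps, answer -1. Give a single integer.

Step 1: max=20/3, min=6, spread=2/3
Step 2: max=787/120, min=6, spread=67/120
Step 3: max=7067/1080, min=551/90, spread=91/216
  -> spread < 1/2 first at step 3
Step 4: max=421123/64800, min=16657/2700, spread=4271/12960
Step 5: max=25156997/3888000, min=37289/6000, spread=39749/155520
Step 6: max=1503578023/233280000, min=7586419/1215000, spread=1879423/9331200
Step 7: max=89938711157/13996800000, min=1827479959/291600000, spread=3551477/22394880
Step 8: max=5383203076063/839808000000, min=9162151213/1458000000, spread=846431819/6718464000

Answer: 3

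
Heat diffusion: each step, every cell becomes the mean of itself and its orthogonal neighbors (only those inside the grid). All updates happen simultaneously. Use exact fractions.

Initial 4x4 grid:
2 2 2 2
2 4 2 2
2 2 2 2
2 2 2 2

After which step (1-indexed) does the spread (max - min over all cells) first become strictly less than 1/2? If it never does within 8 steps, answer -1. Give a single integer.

Answer: 2

Derivation:
Step 1: max=5/2, min=2, spread=1/2
Step 2: max=61/25, min=2, spread=11/25
  -> spread < 1/2 first at step 2
Step 3: max=2767/1200, min=2, spread=367/1200
Step 4: max=12371/5400, min=613/300, spread=1337/5400
Step 5: max=365669/162000, min=18469/9000, spread=33227/162000
Step 6: max=10934327/4860000, min=112049/54000, spread=849917/4860000
Step 7: max=325314347/145800000, min=1688533/810000, spread=21378407/145800000
Step 8: max=9714462371/4374000000, min=509688343/243000000, spread=540072197/4374000000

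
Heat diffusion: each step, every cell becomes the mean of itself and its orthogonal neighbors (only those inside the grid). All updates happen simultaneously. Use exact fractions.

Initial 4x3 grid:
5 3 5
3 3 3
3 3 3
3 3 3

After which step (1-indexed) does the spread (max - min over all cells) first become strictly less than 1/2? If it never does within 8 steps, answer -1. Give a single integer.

Answer: 4

Derivation:
Step 1: max=4, min=3, spread=1
Step 2: max=67/18, min=3, spread=13/18
Step 3: max=2597/720, min=3, spread=437/720
Step 4: max=5683/1620, min=439/144, spread=2977/6480
  -> spread < 1/2 first at step 4
Step 5: max=8991821/2592000, min=3454/1125, spread=206761/518400
Step 6: max=532368679/155520000, min=1118147/360000, spread=1973167/6220800
Step 7: max=31712008661/9331200000, min=50658761/16200000, spread=101302493/373248000
Step 8: max=1888413595999/559872000000, min=12249341171/3888000000, spread=996067739/4478976000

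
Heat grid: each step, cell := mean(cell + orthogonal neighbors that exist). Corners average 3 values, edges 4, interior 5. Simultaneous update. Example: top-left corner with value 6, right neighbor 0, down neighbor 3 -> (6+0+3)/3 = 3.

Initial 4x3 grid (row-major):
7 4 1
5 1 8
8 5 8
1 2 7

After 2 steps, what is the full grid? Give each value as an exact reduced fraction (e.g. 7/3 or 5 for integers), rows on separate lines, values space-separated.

Answer: 83/18 1051/240 145/36
299/60 112/25 613/120
277/60 249/50 659/120
73/18 1073/240 197/36

Derivation:
After step 1:
  16/3 13/4 13/3
  21/4 23/5 9/2
  19/4 24/5 7
  11/3 15/4 17/3
After step 2:
  83/18 1051/240 145/36
  299/60 112/25 613/120
  277/60 249/50 659/120
  73/18 1073/240 197/36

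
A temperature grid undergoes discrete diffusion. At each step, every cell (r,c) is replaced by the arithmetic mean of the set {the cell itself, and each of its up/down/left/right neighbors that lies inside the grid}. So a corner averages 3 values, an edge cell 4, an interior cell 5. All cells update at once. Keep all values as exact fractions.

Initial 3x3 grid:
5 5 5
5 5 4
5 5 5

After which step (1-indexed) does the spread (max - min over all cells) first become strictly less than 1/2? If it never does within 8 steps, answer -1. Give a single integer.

Step 1: max=5, min=14/3, spread=1/3
  -> spread < 1/2 first at step 1
Step 2: max=5, min=1133/240, spread=67/240
Step 3: max=993/200, min=10363/2160, spread=1807/10800
Step 4: max=26639/5400, min=4162037/864000, spread=33401/288000
Step 5: max=2656609/540000, min=37650067/7776000, spread=3025513/38880000
Step 6: max=141244051/28800000, min=15087073133/3110400000, spread=53531/995328
Step 7: max=38088883949/7776000000, min=907087074151/186624000000, spread=450953/11943936
Step 8: max=4564591389481/933120000000, min=54478296439397/11197440000000, spread=3799043/143327232

Answer: 1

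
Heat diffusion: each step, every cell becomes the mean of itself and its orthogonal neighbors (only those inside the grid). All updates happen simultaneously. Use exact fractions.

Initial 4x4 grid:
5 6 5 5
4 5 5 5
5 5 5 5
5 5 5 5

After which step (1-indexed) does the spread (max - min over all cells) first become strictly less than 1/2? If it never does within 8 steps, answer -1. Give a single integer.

Answer: 2

Derivation:
Step 1: max=21/4, min=19/4, spread=1/2
Step 2: max=41/8, min=39/8, spread=1/4
  -> spread < 1/2 first at step 2
Step 3: max=1223/240, min=1177/240, spread=23/120
Step 4: max=10943/2160, min=10657/2160, spread=143/1080
Step 5: max=327593/64800, min=320407/64800, spread=3593/32400
Step 6: max=9812003/1944000, min=9627997/1944000, spread=92003/972000
Step 7: max=293917913/58320000, min=289282087/58320000, spread=2317913/29160000
Step 8: max=8806564523/1749600000, min=8689435477/1749600000, spread=58564523/874800000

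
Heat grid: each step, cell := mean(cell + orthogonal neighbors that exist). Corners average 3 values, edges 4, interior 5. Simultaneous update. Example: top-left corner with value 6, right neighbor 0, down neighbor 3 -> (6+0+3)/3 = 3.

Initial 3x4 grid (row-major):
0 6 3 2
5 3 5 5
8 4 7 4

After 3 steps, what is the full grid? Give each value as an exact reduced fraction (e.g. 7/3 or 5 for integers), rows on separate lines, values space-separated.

Answer: 1067/270 13901/3600 14191/3600 2129/540
15691/3600 13363/3000 13163/3000 15581/3600
5303/1080 8863/1800 8783/1800 5113/1080

Derivation:
After step 1:
  11/3 3 4 10/3
  4 23/5 23/5 4
  17/3 11/2 5 16/3
After step 2:
  32/9 229/60 56/15 34/9
  269/60 217/50 111/25 259/60
  91/18 623/120 613/120 43/9
After step 3:
  1067/270 13901/3600 14191/3600 2129/540
  15691/3600 13363/3000 13163/3000 15581/3600
  5303/1080 8863/1800 8783/1800 5113/1080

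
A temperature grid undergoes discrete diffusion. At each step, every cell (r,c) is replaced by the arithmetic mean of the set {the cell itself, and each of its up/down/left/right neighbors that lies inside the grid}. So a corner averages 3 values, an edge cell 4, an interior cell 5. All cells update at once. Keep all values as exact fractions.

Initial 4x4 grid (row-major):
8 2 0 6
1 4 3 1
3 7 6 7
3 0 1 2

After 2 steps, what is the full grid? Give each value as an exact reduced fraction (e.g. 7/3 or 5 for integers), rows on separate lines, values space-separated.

After step 1:
  11/3 7/2 11/4 7/3
  4 17/5 14/5 17/4
  7/2 4 24/5 4
  2 11/4 9/4 10/3
After step 2:
  67/18 799/240 683/240 28/9
  437/120 177/50 18/5 803/240
  27/8 369/100 357/100 983/240
  11/4 11/4 197/60 115/36

Answer: 67/18 799/240 683/240 28/9
437/120 177/50 18/5 803/240
27/8 369/100 357/100 983/240
11/4 11/4 197/60 115/36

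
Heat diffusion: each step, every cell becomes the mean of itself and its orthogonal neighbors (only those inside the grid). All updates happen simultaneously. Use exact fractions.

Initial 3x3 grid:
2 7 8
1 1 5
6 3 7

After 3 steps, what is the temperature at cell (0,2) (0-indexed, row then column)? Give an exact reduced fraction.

Answer: 10819/2160

Derivation:
Step 1: cell (0,2) = 20/3
Step 2: cell (0,2) = 197/36
Step 3: cell (0,2) = 10819/2160
Full grid after step 3:
  1991/540 10423/2400 10819/2160
  25069/7200 12403/3000 69713/14400
  7559/2160 58213/14400 1669/360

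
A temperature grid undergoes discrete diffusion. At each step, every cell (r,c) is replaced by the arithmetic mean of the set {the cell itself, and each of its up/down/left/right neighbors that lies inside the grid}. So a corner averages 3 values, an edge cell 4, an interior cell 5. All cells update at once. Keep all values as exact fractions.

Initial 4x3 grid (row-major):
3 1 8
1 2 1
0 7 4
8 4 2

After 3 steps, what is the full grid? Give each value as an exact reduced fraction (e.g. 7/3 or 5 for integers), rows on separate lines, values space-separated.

After step 1:
  5/3 7/2 10/3
  3/2 12/5 15/4
  4 17/5 7/2
  4 21/4 10/3
After step 2:
  20/9 109/40 127/36
  287/120 291/100 779/240
  129/40 371/100 839/240
  53/12 959/240 145/36
After step 3:
  1321/540 2277/800 6839/2160
  4837/1800 5993/2000 23723/7200
  4123/1200 5201/1500 26063/7200
  931/240 58141/14400 4147/1080

Answer: 1321/540 2277/800 6839/2160
4837/1800 5993/2000 23723/7200
4123/1200 5201/1500 26063/7200
931/240 58141/14400 4147/1080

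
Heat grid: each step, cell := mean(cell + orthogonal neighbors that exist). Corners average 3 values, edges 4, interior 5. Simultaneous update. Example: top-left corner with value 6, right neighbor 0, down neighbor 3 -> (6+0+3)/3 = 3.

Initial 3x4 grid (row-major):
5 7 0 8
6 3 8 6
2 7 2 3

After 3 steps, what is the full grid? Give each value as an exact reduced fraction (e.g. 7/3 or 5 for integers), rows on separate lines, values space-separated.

After step 1:
  6 15/4 23/4 14/3
  4 31/5 19/5 25/4
  5 7/2 5 11/3
After step 2:
  55/12 217/40 539/120 50/9
  53/10 17/4 27/5 1103/240
  25/6 197/40 479/120 179/36
After step 3:
  1837/360 75/16 3757/720 10543/2160
  183/40 253/50 1091/240 14777/2880
  1727/360 13/3 217/45 9763/2160

Answer: 1837/360 75/16 3757/720 10543/2160
183/40 253/50 1091/240 14777/2880
1727/360 13/3 217/45 9763/2160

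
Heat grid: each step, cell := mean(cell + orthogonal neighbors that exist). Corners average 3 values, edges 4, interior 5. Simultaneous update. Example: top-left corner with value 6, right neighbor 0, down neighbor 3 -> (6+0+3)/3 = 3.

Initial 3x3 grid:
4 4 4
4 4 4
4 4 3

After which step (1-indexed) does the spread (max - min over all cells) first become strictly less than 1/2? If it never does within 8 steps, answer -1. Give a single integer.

Step 1: max=4, min=11/3, spread=1/3
  -> spread < 1/2 first at step 1
Step 2: max=4, min=67/18, spread=5/18
Step 3: max=4, min=823/216, spread=41/216
Step 4: max=1429/360, min=49709/12960, spread=347/2592
Step 5: max=14243/3600, min=3003463/777600, spread=2921/31104
Step 6: max=1702517/432000, min=180795461/46656000, spread=24611/373248
Step 7: max=38223259/9720000, min=10878717967/2799360000, spread=207329/4478976
Step 8: max=2034798401/518400000, min=653816447549/167961600000, spread=1746635/53747712

Answer: 1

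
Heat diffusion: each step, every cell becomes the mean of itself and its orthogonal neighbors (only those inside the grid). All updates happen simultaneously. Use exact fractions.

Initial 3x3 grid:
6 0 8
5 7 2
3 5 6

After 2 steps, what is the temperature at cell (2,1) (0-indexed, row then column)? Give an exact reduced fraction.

Answer: 1063/240

Derivation:
Step 1: cell (2,1) = 21/4
Step 2: cell (2,1) = 1063/240
Full grid after step 2:
  85/18 321/80 43/9
  341/80 253/50 1033/240
  89/18 1063/240 46/9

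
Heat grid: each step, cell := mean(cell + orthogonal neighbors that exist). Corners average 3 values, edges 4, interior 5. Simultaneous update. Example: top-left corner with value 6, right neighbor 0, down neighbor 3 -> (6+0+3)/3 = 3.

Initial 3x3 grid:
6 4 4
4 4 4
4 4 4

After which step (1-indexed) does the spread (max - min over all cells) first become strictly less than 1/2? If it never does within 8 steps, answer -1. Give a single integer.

Step 1: max=14/3, min=4, spread=2/3
Step 2: max=41/9, min=4, spread=5/9
Step 3: max=473/108, min=4, spread=41/108
  -> spread < 1/2 first at step 3
Step 4: max=28051/6480, min=731/180, spread=347/1296
Step 5: max=1662137/388800, min=7357/1800, spread=2921/15552
Step 6: max=99140539/23328000, min=889483/216000, spread=24611/186624
Step 7: max=5917442033/1399680000, min=20096741/4860000, spread=207329/2239488
Step 8: max=353953152451/83980800000, min=1075601599/259200000, spread=1746635/26873856

Answer: 3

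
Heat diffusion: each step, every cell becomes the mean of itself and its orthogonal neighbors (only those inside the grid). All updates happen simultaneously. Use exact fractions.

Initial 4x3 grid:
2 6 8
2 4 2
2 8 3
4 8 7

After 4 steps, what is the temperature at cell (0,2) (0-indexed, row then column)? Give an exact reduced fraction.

Answer: 296729/64800

Derivation:
Step 1: cell (0,2) = 16/3
Step 2: cell (0,2) = 175/36
Step 3: cell (0,2) = 10169/2160
Step 4: cell (0,2) = 296729/64800
Full grid after step 4:
  32563/8100 935503/216000 296729/64800
  448579/108000 795589/180000 1028033/216000
  486659/108000 1746953/360000 364231/72000
  639053/129600 4465177/864000 77467/14400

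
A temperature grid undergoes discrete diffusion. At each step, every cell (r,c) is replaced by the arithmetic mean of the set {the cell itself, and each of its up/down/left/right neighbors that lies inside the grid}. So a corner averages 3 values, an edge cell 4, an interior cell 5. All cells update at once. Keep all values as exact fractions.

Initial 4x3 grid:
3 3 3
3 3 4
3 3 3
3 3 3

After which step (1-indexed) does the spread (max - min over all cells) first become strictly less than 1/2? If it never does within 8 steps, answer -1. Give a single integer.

Answer: 1

Derivation:
Step 1: max=10/3, min=3, spread=1/3
  -> spread < 1/2 first at step 1
Step 2: max=391/120, min=3, spread=31/120
Step 3: max=3451/1080, min=3, spread=211/1080
Step 4: max=340897/108000, min=5447/1800, spread=14077/108000
Step 5: max=3056407/972000, min=327683/108000, spread=5363/48600
Step 6: max=91220809/29160000, min=182869/60000, spread=93859/1166400
Step 7: max=5459074481/1749600000, min=296936467/97200000, spread=4568723/69984000
Step 8: max=326708435629/104976000000, min=8929618889/2916000000, spread=8387449/167961600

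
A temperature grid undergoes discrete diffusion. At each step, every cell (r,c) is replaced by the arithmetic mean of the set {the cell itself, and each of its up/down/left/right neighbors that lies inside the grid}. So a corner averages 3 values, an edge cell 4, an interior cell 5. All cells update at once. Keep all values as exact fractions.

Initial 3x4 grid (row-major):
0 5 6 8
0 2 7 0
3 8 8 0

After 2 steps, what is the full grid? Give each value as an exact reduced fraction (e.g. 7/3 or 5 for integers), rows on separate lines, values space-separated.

Answer: 37/18 949/240 1141/240 179/36
659/240 15/4 5 941/240
61/18 143/30 137/30 73/18

Derivation:
After step 1:
  5/3 13/4 13/2 14/3
  5/4 22/5 23/5 15/4
  11/3 21/4 23/4 8/3
After step 2:
  37/18 949/240 1141/240 179/36
  659/240 15/4 5 941/240
  61/18 143/30 137/30 73/18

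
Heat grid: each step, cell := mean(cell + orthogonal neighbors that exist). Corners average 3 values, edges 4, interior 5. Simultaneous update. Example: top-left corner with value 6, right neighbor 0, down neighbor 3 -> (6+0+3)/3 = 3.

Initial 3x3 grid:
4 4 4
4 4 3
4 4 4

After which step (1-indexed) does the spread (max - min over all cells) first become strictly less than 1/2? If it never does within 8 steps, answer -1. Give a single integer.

Step 1: max=4, min=11/3, spread=1/3
  -> spread < 1/2 first at step 1
Step 2: max=4, min=893/240, spread=67/240
Step 3: max=793/200, min=8203/2160, spread=1807/10800
Step 4: max=21239/5400, min=3298037/864000, spread=33401/288000
Step 5: max=2116609/540000, min=29874067/7776000, spread=3025513/38880000
Step 6: max=112444051/28800000, min=11976673133/3110400000, spread=53531/995328
Step 7: max=30312883949/7776000000, min=720463074151/186624000000, spread=450953/11943936
Step 8: max=3631471389481/933120000000, min=43280856439397/11197440000000, spread=3799043/143327232

Answer: 1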